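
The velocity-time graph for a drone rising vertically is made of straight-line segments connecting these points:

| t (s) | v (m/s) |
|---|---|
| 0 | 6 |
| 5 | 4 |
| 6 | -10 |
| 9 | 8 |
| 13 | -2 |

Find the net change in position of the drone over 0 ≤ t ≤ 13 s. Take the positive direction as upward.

Displacement is the signed area under the v-t curve.
0–5 s: ½(6 + 4)(5) = 25 m
5–6 s: ½(4 + -10)(1) = -3 m
6–9 s: ½(-10 + 8)(3) = -3 m
9–13 s: ½(8 + -2)(4) = 12 m
Net displacement = 31 m

31 m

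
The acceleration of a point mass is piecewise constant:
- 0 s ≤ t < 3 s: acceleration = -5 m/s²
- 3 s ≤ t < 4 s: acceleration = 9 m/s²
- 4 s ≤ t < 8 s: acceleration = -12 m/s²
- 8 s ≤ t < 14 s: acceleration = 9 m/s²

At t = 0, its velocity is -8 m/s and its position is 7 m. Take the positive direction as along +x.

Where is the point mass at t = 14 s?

-420 m

On each constant-a segment, Δv = aΔt and Δx = v₀Δt + ½aΔt²; chain segment to segment.
0–3 s: v starts -8 m/s; Δx = -8·3 + ½·-5·3² = -46.5 m; v ends -23 m/s.
3–4 s: v starts -23 m/s; Δx = -23·1 + ½·9·1² = -18.5 m; v ends -14 m/s.
4–8 s: v starts -14 m/s; Δx = -14·4 + ½·-12·4² = -152 m; v ends -62 m/s.
8–14 s: v starts -62 m/s; Δx = -62·6 + ½·9·6² = -210 m; v ends -8 m/s.
x(14) = 7 + Σ Δx = -420 m.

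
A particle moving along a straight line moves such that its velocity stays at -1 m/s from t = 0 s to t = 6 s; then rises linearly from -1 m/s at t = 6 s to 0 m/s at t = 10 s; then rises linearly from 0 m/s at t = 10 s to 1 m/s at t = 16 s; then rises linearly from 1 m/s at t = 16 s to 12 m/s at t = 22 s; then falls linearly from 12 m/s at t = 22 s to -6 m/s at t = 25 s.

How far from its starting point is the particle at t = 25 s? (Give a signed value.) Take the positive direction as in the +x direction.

43 m

Net displacement equals the area under the velocity-time graph (areas below the axis count negative).
0–6 s: -1 × 6 = -6 m
6–10 s: ½(-1 + 0)(4) = -2 m
10–16 s: ½(0 + 1)(6) = 3 m
16–22 s: ½(1 + 12)(6) = 39 m
22–25 s: ½(12 + -6)(3) = 9 m
Net displacement = 43 m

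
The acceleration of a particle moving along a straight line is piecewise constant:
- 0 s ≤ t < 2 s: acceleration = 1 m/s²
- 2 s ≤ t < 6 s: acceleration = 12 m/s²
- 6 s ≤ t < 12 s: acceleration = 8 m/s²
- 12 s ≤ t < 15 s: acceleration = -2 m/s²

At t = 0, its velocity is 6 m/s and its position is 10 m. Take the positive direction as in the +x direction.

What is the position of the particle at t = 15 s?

On each constant-a segment, Δv = aΔt and Δx = v₀Δt + ½aΔt²; chain segment to segment.
0–2 s: v starts 6 m/s; Δx = 6·2 + ½·1·2² = 14 m; v ends 8 m/s.
2–6 s: v starts 8 m/s; Δx = 8·4 + ½·12·4² = 128 m; v ends 56 m/s.
6–12 s: v starts 56 m/s; Δx = 56·6 + ½·8·6² = 480 m; v ends 104 m/s.
12–15 s: v starts 104 m/s; Δx = 104·3 + ½·-2·3² = 303 m; v ends 98 m/s.
x(15) = 10 + Σ Δx = 935 m.

935 m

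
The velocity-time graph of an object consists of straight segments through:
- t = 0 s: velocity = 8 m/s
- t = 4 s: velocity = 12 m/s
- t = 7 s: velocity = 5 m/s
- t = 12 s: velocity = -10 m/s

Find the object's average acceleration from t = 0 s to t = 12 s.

-1.5 m/s²

Average acceleration = Δv/Δt = (-10 − 8)/(12 − 0) = -1.5 m/s².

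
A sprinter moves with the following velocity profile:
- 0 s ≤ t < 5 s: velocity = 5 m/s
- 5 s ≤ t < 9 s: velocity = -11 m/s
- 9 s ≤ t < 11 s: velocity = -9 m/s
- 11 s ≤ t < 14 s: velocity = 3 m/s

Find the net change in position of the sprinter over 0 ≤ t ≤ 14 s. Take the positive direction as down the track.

-28 m

Net displacement equals the area under the velocity-time graph (areas below the axis count negative).
0–5 s: 5 × 5 = 25 m
5–9 s: -11 × 4 = -44 m
9–11 s: -9 × 2 = -18 m
11–14 s: 3 × 3 = 9 m
Net displacement = -28 m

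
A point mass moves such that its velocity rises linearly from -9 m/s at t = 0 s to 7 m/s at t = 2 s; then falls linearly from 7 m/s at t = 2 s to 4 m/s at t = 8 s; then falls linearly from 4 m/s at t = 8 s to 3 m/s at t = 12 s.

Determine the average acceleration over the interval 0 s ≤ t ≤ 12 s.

Average acceleration = Δv/Δt = (3 − -9)/(12 − 0) = 1 m/s².

1 m/s²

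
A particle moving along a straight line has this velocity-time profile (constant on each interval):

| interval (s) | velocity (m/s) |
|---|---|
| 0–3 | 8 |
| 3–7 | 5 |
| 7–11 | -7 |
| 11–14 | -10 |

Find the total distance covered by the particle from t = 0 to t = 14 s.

102 m

Total distance travelled is ∫|v| dt — sum the magnitudes of each area piece.
0–3 s: |8| × 3 = 24 m
3–7 s: |5| × 4 = 20 m
7–11 s: |-7| × 4 = 28 m
11–14 s: |-10| × 3 = 30 m
Total distance = 102 m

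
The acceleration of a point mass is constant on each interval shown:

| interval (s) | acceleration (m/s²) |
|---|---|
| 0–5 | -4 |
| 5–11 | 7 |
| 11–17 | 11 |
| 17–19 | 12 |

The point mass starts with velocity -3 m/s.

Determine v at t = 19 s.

Δv equals the area under the a-t graph; then v = v₀ + Δv.
0–5 s: -4 × 5 = -20 m/s
5–11 s: 7 × 6 = 42 m/s
11–17 s: 11 × 6 = 66 m/s
17–19 s: 12 × 2 = 24 m/s
Δv = 112 m/s, so v(19) = -3 + (112) = 109 m/s.

109 m/s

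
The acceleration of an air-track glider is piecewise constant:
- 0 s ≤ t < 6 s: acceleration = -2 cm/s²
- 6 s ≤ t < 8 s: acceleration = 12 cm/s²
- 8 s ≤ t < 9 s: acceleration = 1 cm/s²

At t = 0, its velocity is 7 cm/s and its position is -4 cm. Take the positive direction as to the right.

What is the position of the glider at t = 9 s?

On each constant-a segment, Δv = aΔt and Δx = v₀Δt + ½aΔt²; chain segment to segment.
0–6 s: v starts 7 cm/s; Δx = 7·6 + ½·-2·6² = 6 cm; v ends -5 cm/s.
6–8 s: v starts -5 cm/s; Δx = -5·2 + ½·12·2² = 14 cm; v ends 19 cm/s.
8–9 s: v starts 19 cm/s; Δx = 19·1 + ½·1·1² = 19.5 cm; v ends 20 cm/s.
x(9) = -4 + Σ Δx = 35.5 cm.

35.5 cm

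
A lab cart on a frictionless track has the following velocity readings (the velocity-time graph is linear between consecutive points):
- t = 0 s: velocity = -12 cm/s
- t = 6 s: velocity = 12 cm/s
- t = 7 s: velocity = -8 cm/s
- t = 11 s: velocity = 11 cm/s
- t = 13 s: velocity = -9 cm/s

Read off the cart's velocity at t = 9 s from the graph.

On 7–11 s the graph is linear from -8 to 11 cm/s: v(9) = -8 + (11 − -8)·(9 − 7)/(11 − 7) = 1.5 cm/s.

1.5 cm/s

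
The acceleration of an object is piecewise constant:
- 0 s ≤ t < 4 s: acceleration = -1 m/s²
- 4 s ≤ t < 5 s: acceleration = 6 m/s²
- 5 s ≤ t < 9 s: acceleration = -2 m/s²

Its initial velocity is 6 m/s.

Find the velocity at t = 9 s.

Δv equals the area under the a-t graph; then v = v₀ + Δv.
0–4 s: -1 × 4 = -4 m/s
4–5 s: 6 × 1 = 6 m/s
5–9 s: -2 × 4 = -8 m/s
Δv = -6 m/s, so v(9) = 6 + (-6) = 0 m/s.

0 m/s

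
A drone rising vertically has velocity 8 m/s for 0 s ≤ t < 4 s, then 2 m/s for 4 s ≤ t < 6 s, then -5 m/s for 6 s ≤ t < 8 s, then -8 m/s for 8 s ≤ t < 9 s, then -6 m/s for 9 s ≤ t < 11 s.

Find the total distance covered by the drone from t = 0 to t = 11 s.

Total distance travelled is ∫|v| dt — sum the magnitudes of each area piece.
0–4 s: |8| × 4 = 32 m
4–6 s: |2| × 2 = 4 m
6–8 s: |-5| × 2 = 10 m
8–9 s: |-8| × 1 = 8 m
9–11 s: |-6| × 2 = 12 m
Total distance = 66 m

66 m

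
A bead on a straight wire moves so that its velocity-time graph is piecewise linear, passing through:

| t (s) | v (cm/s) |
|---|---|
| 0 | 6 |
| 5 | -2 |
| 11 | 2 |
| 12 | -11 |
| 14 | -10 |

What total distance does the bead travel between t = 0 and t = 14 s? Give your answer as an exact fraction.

Distance (not displacement) is the total path length: add the absolute areas under v-t.
0–5 s: v = 0 at t = 3.75 s; triangle areas 11.25 + 1.25 = 12.5 cm
5–11 s: v = 0 at t = 8 s; triangle areas 3 + 3 = 6 cm
11–12 s: v = 0 at t = 145/13 s; triangle areas 2/13 + 121/26 = 125/26 cm
12–14 s: |½(-11 + -10)(2)| = 21 cm
Total distance = 576/13 cm

576/13 cm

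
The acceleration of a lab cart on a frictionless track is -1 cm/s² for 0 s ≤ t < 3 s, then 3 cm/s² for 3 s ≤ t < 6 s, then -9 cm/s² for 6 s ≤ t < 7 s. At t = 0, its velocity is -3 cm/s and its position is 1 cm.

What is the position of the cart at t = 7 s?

On each constant-a segment, Δv = aΔt and Δx = v₀Δt + ½aΔt²; chain segment to segment.
0–3 s: v starts -3 cm/s; Δx = -3·3 + ½·-1·3² = -13.5 cm; v ends -6 cm/s.
3–6 s: v starts -6 cm/s; Δx = -6·3 + ½·3·3² = -4.5 cm; v ends 3 cm/s.
6–7 s: v starts 3 cm/s; Δx = 3·1 + ½·-9·1² = -1.5 cm; v ends -6 cm/s.
x(7) = 1 + Σ Δx = -18.5 cm.

-18.5 cm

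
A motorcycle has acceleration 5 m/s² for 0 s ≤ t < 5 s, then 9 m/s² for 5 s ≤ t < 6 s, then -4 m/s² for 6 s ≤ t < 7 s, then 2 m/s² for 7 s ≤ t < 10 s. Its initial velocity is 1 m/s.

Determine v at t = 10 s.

Δv equals the area under the a-t graph; then v = v₀ + Δv.
0–5 s: 5 × 5 = 25 m/s
5–6 s: 9 × 1 = 9 m/s
6–7 s: -4 × 1 = -4 m/s
7–10 s: 2 × 3 = 6 m/s
Δv = 36 m/s, so v(10) = 1 + (36) = 37 m/s.

37 m/s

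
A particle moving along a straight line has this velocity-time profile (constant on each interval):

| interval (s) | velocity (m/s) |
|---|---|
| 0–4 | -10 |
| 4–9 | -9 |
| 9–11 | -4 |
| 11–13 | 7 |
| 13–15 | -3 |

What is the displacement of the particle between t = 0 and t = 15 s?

-85 m

Net displacement equals the area under the velocity-time graph (areas below the axis count negative).
0–4 s: -10 × 4 = -40 m
4–9 s: -9 × 5 = -45 m
9–11 s: -4 × 2 = -8 m
11–13 s: 7 × 2 = 14 m
13–15 s: -3 × 2 = -6 m
Net displacement = -85 m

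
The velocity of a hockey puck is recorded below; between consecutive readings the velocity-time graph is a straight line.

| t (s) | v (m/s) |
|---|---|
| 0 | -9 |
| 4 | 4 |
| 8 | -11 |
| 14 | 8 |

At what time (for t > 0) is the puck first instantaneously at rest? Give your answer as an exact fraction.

t = 36/13 s

v changes sign on 0–4 s (from -9 to 4); the graph is linear there, so v = 0 at t = 0 + (9)·(4 − 0)/(4 − -9) = 36/13 s.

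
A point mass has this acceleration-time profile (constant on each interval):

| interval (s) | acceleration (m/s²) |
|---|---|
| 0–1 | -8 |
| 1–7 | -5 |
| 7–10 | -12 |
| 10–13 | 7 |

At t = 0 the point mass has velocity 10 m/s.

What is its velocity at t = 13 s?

Δv equals the area under the a-t graph; then v = v₀ + Δv.
0–1 s: -8 × 1 = -8 m/s
1–7 s: -5 × 6 = -30 m/s
7–10 s: -12 × 3 = -36 m/s
10–13 s: 7 × 3 = 21 m/s
Δv = -53 m/s, so v(13) = 10 + (-53) = -43 m/s.

-43 m/s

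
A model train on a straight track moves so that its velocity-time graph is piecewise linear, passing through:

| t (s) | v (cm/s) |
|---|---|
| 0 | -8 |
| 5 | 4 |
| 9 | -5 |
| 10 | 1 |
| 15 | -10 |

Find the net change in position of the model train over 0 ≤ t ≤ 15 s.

Net displacement equals the area under the velocity-time graph (areas below the axis count negative).
0–5 s: ½(-8 + 4)(5) = -10 cm
5–9 s: ½(4 + -5)(4) = -2 cm
9–10 s: ½(-5 + 1)(1) = -2 cm
10–15 s: ½(1 + -10)(5) = -22.5 cm
Net displacement = -36.5 cm

-36.5 cm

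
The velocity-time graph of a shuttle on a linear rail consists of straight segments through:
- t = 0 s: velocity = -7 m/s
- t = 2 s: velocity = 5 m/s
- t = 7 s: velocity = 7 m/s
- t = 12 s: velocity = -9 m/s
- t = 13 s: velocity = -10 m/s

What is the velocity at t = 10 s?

On 7–12 s the graph is linear from 7 to -9 m/s: v(10) = 7 + (-9 − 7)·(10 − 7)/(12 − 7) = -2.6 m/s.

-2.6 m/s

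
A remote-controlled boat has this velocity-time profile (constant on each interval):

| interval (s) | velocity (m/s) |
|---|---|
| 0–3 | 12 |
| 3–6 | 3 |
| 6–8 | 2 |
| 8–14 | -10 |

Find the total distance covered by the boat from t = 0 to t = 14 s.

109 m

Distance (not displacement) is the total path length: add the absolute areas under v-t.
0–3 s: |12| × 3 = 36 m
3–6 s: |3| × 3 = 9 m
6–8 s: |2| × 2 = 4 m
8–14 s: |-10| × 6 = 60 m
Total distance = 109 m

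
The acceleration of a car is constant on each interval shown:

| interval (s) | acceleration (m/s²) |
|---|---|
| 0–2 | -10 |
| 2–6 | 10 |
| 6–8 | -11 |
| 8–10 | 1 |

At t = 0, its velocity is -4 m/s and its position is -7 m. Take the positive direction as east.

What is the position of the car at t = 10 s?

On each constant-a segment, Δv = aΔt and Δx = v₀Δt + ½aΔt²; chain segment to segment.
0–2 s: v starts -4 m/s; Δx = -4·2 + ½·-10·2² = -28 m; v ends -24 m/s.
2–6 s: v starts -24 m/s; Δx = -24·4 + ½·10·4² = -16 m; v ends 16 m/s.
6–8 s: v starts 16 m/s; Δx = 16·2 + ½·-11·2² = 10 m; v ends -6 m/s.
8–10 s: v starts -6 m/s; Δx = -6·2 + ½·1·2² = -10 m; v ends -4 m/s.
x(10) = -7 + Σ Δx = -51 m.

-51 m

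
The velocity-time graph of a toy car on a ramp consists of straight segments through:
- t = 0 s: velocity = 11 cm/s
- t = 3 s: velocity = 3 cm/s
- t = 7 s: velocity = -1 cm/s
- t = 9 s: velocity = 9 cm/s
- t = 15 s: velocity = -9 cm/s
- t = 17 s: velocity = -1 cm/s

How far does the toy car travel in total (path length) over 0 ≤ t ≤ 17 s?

71.2 cm

Total distance travelled is ∫|v| dt — sum the magnitudes of each area piece.
0–3 s: |½(11 + 3)(3)| = 21 cm
3–7 s: v = 0 at t = 6 s; triangle areas 4.5 + 0.5 = 5 cm
7–9 s: v = 0 at t = 7.2 s; triangle areas 0.1 + 8.1 = 8.2 cm
9–15 s: v = 0 at t = 12 s; triangle areas 13.5 + 13.5 = 27 cm
15–17 s: |½(-9 + -1)(2)| = 10 cm
Total distance = 71.2 cm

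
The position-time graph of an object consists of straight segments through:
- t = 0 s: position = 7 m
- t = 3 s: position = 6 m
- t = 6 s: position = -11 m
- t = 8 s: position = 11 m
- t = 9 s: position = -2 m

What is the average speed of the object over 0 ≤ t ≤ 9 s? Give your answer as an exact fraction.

Average speed = (total path length)/(elapsed time); on a piecewise-linear x-t graph the path length is Σ|Δx|.
0–3 s: |Δx| = |6 − 7| = 1 m
3–6 s: |Δx| = |-11 − 6| = 17 m
6–8 s: |Δx| = |11 − -11| = 22 m
8–9 s: |Δx| = |-2 − 11| = 13 m
Total path = 53 m; average speed = 53/9 = 53/9 m/s.

53/9 m/s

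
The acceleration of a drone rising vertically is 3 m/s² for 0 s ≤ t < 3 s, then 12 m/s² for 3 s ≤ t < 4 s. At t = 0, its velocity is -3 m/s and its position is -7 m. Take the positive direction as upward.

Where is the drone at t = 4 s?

On each constant-a segment, Δv = aΔt and Δx = v₀Δt + ½aΔt²; chain segment to segment.
0–3 s: v starts -3 m/s; Δx = -3·3 + ½·3·3² = 4.5 m; v ends 6 m/s.
3–4 s: v starts 6 m/s; Δx = 6·1 + ½·12·1² = 12 m; v ends 18 m/s.
x(4) = -7 + Σ Δx = 9.5 m.

9.5 m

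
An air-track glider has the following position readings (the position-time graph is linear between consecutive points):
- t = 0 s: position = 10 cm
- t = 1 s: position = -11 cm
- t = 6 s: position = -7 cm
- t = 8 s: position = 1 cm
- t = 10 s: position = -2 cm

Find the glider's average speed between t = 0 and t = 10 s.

Average speed = (total path length)/(elapsed time); on a piecewise-linear x-t graph the path length is Σ|Δx|.
0–1 s: |Δx| = |-11 − 10| = 21 cm
1–6 s: |Δx| = |-7 − -11| = 4 cm
6–8 s: |Δx| = |1 − -7| = 8 cm
8–10 s: |Δx| = |-2 − 1| = 3 cm
Total path = 36 cm; average speed = 36/10 = 3.6 cm/s.

3.6 cm/s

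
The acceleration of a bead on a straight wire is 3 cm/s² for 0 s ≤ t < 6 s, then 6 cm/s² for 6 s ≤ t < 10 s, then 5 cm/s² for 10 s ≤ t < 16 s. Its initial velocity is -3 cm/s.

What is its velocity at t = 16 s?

69 cm/s

Δv equals the area under the a-t graph; then v = v₀ + Δv.
0–6 s: 3 × 6 = 18 cm/s
6–10 s: 6 × 4 = 24 cm/s
10–16 s: 5 × 6 = 30 cm/s
Δv = 72 cm/s, so v(16) = -3 + (72) = 69 cm/s.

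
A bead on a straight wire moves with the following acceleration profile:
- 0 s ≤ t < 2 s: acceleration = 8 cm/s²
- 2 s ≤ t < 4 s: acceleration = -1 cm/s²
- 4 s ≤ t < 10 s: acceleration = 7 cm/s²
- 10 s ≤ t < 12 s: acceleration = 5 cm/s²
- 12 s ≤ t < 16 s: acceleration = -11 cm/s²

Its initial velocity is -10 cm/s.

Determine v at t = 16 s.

12 cm/s

Δv equals the area under the a-t graph; then v = v₀ + Δv.
0–2 s: 8 × 2 = 16 cm/s
2–4 s: -1 × 2 = -2 cm/s
4–10 s: 7 × 6 = 42 cm/s
10–12 s: 5 × 2 = 10 cm/s
12–16 s: -11 × 4 = -44 cm/s
Δv = 22 cm/s, so v(16) = -10 + (22) = 12 cm/s.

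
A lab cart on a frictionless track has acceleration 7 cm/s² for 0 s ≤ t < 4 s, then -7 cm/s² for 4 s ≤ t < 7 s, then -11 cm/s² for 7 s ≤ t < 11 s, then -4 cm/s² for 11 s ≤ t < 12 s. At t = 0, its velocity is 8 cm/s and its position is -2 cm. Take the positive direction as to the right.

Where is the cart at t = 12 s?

On each constant-a segment, Δv = aΔt and Δx = v₀Δt + ½aΔt²; chain segment to segment.
0–4 s: v starts 8 cm/s; Δx = 8·4 + ½·7·4² = 88 cm; v ends 36 cm/s.
4–7 s: v starts 36 cm/s; Δx = 36·3 + ½·-7·3² = 76.5 cm; v ends 15 cm/s.
7–11 s: v starts 15 cm/s; Δx = 15·4 + ½·-11·4² = -28 cm; v ends -29 cm/s.
11–12 s: v starts -29 cm/s; Δx = -29·1 + ½·-4·1² = -31 cm; v ends -33 cm/s.
x(12) = -2 + Σ Δx = 103.5 cm.

103.5 cm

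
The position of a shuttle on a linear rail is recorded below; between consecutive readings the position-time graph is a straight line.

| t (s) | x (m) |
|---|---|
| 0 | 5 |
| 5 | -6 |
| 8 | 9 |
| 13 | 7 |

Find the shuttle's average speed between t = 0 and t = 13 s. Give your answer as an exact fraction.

28/13 m/s

Average speed = (total path length)/(elapsed time); on a piecewise-linear x-t graph the path length is Σ|Δx|.
0–5 s: |Δx| = |-6 − 5| = 11 m
5–8 s: |Δx| = |9 − -6| = 15 m
8–13 s: |Δx| = |7 − 9| = 2 m
Total path = 28 m; average speed = 28/13 = 28/13 m/s.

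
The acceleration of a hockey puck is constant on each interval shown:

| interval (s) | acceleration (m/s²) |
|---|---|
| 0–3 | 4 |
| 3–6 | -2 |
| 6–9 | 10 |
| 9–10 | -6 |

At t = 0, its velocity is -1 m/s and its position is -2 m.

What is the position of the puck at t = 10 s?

129 m

On each constant-a segment, Δv = aΔt and Δx = v₀Δt + ½aΔt²; chain segment to segment.
0–3 s: v starts -1 m/s; Δx = -1·3 + ½·4·3² = 15 m; v ends 11 m/s.
3–6 s: v starts 11 m/s; Δx = 11·3 + ½·-2·3² = 24 m; v ends 5 m/s.
6–9 s: v starts 5 m/s; Δx = 5·3 + ½·10·3² = 60 m; v ends 35 m/s.
9–10 s: v starts 35 m/s; Δx = 35·1 + ½·-6·1² = 32 m; v ends 29 m/s.
x(10) = -2 + Σ Δx = 129 m.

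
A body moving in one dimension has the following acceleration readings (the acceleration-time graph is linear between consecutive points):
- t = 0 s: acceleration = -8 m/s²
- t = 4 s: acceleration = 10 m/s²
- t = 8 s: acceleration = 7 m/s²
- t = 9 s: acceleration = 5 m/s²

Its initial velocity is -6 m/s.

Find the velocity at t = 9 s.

38 m/s

Δv equals the area under the a-t graph; then v = v₀ + Δv.
0–4 s: ½(-8 + 10)(4) = 4 m/s
4–8 s: ½(10 + 7)(4) = 34 m/s
8–9 s: ½(7 + 5)(1) = 6 m/s
Δv = 44 m/s, so v(9) = -6 + (44) = 38 m/s.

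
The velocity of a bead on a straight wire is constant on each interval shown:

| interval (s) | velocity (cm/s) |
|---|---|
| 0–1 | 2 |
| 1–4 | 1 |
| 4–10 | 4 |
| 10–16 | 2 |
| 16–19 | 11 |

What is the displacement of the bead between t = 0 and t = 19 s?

Displacement is the signed area under the v-t curve.
0–1 s: 2 × 1 = 2 cm
1–4 s: 1 × 3 = 3 cm
4–10 s: 4 × 6 = 24 cm
10–16 s: 2 × 6 = 12 cm
16–19 s: 11 × 3 = 33 cm
Net displacement = 74 cm

74 cm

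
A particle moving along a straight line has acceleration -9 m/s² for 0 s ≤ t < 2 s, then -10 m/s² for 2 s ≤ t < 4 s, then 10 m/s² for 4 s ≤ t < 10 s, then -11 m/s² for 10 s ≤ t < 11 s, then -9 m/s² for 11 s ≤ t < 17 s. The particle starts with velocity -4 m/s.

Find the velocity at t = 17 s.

-47 m/s

Δv equals the area under the a-t graph; then v = v₀ + Δv.
0–2 s: -9 × 2 = -18 m/s
2–4 s: -10 × 2 = -20 m/s
4–10 s: 10 × 6 = 60 m/s
10–11 s: -11 × 1 = -11 m/s
11–17 s: -9 × 6 = -54 m/s
Δv = -43 m/s, so v(17) = -4 + (-43) = -47 m/s.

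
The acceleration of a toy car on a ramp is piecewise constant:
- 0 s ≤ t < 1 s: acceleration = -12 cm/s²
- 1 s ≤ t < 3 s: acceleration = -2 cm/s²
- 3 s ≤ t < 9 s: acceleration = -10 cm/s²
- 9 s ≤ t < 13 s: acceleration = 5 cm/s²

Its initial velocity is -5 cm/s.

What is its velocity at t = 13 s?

Δv equals the area under the a-t graph; then v = v₀ + Δv.
0–1 s: -12 × 1 = -12 cm/s
1–3 s: -2 × 2 = -4 cm/s
3–9 s: -10 × 6 = -60 cm/s
9–13 s: 5 × 4 = 20 cm/s
Δv = -56 cm/s, so v(13) = -5 + (-56) = -61 cm/s.

-61 cm/s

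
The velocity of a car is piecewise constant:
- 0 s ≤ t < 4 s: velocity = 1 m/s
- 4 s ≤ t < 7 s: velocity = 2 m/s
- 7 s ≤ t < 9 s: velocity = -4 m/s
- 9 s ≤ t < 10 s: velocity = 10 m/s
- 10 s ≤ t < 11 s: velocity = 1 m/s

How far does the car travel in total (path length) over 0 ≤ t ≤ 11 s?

Distance (not displacement) is the total path length: add the absolute areas under v-t.
0–4 s: |1| × 4 = 4 m
4–7 s: |2| × 3 = 6 m
7–9 s: |-4| × 2 = 8 m
9–10 s: |10| × 1 = 10 m
10–11 s: |1| × 1 = 1 m
Total distance = 29 m

29 m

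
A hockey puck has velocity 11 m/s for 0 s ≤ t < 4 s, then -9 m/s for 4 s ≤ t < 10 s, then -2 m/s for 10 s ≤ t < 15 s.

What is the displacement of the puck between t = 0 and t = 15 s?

-20 m

Net displacement equals the area under the velocity-time graph (areas below the axis count negative).
0–4 s: 11 × 4 = 44 m
4–10 s: -9 × 6 = -54 m
10–15 s: -2 × 5 = -10 m
Net displacement = -20 m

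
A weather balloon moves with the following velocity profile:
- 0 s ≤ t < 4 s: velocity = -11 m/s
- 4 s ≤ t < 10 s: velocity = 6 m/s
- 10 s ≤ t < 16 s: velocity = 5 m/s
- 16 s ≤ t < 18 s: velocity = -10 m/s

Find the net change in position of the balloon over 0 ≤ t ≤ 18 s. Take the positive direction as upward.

Net displacement equals the area under the velocity-time graph (areas below the axis count negative).
0–4 s: -11 × 4 = -44 m
4–10 s: 6 × 6 = 36 m
10–16 s: 5 × 6 = 30 m
16–18 s: -10 × 2 = -20 m
Net displacement = 2 m

2 m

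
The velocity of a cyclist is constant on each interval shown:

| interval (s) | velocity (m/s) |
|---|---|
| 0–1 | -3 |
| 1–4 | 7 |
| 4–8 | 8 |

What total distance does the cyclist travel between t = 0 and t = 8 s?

56 m

Distance (not displacement) is the total path length: add the absolute areas under v-t.
0–1 s: |-3| × 1 = 3 m
1–4 s: |7| × 3 = 21 m
4–8 s: |8| × 4 = 32 m
Total distance = 56 m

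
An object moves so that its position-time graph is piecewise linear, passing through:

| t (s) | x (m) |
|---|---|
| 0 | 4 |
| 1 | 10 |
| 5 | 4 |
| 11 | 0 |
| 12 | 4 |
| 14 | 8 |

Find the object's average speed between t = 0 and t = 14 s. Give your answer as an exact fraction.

12/7 m/s

Average speed = (total path length)/(elapsed time); on a piecewise-linear x-t graph the path length is Σ|Δx|.
0–1 s: |Δx| = |10 − 4| = 6 m
1–5 s: |Δx| = |4 − 10| = 6 m
5–11 s: |Δx| = |0 − 4| = 4 m
11–12 s: |Δx| = |4 − 0| = 4 m
12–14 s: |Δx| = |8 − 4| = 4 m
Total path = 24 m; average speed = 24/14 = 12/7 m/s.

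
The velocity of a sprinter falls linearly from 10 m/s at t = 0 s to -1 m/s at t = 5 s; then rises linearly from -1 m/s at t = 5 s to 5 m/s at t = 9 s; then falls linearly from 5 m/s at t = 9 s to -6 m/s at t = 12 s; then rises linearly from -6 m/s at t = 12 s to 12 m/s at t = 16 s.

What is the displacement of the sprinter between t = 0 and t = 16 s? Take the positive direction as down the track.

Displacement is the signed area under the v-t curve.
0–5 s: ½(10 + -1)(5) = 22.5 m
5–9 s: ½(-1 + 5)(4) = 8 m
9–12 s: ½(5 + -6)(3) = -1.5 m
12–16 s: ½(-6 + 12)(4) = 12 m
Net displacement = 41 m

41 m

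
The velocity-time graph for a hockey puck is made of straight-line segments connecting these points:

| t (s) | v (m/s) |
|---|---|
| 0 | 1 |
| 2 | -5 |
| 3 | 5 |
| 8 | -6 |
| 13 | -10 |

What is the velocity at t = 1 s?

On 0–2 s the graph is linear from 1 to -5 m/s: v(1) = 1 + (-5 − 1)·(1 − 0)/(2 − 0) = -2 m/s.

-2 m/s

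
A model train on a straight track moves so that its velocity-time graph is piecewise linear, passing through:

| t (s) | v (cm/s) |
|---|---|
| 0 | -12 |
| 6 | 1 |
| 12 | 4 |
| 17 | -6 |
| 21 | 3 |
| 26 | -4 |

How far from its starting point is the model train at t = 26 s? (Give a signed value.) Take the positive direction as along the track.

Displacement is the signed area under the v-t curve.
0–6 s: ½(-12 + 1)(6) = -33 cm
6–12 s: ½(1 + 4)(6) = 15 cm
12–17 s: ½(4 + -6)(5) = -5 cm
17–21 s: ½(-6 + 3)(4) = -6 cm
21–26 s: ½(3 + -4)(5) = -2.5 cm
Net displacement = -31.5 cm

-31.5 cm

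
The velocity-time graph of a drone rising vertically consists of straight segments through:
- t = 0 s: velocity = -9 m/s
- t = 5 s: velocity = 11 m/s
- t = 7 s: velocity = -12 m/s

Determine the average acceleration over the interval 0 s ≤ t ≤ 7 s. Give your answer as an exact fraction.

Average acceleration = Δv/Δt = (-12 − -9)/(7 − 0) = -3/7 m/s².

-3/7 m/s²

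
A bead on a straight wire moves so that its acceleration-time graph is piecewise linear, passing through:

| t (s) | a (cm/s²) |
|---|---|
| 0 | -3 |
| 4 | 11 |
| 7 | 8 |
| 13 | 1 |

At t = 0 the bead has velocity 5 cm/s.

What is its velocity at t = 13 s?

76.5 cm/s

Δv equals the area under the a-t graph; then v = v₀ + Δv.
0–4 s: ½(-3 + 11)(4) = 16 cm/s
4–7 s: ½(11 + 8)(3) = 28.5 cm/s
7–13 s: ½(8 + 1)(6) = 27 cm/s
Δv = 71.5 cm/s, so v(13) = 5 + (71.5) = 76.5 cm/s.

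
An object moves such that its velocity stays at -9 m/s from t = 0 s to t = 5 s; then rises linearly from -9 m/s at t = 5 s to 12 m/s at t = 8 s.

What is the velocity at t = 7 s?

5 m/s

On 5–8 s the graph is linear from -9 to 12 m/s: v(7) = -9 + (12 − -9)·(7 − 5)/(8 − 5) = 5 m/s.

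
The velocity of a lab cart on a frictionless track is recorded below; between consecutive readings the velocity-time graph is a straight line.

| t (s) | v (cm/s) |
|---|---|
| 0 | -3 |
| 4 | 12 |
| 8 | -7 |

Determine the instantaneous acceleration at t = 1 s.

Acceleration is the slope of the v-t graph on 0–4 s: (12 − -3)/(4 − 0) = 3.75 cm/s².

3.75 cm/s²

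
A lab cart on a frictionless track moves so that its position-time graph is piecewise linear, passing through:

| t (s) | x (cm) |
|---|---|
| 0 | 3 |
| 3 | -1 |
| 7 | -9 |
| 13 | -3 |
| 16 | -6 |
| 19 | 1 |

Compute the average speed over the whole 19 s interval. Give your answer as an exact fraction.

Average speed = (total path length)/(elapsed time); on a piecewise-linear x-t graph the path length is Σ|Δx|.
0–3 s: |Δx| = |-1 − 3| = 4 cm
3–7 s: |Δx| = |-9 − -1| = 8 cm
7–13 s: |Δx| = |-3 − -9| = 6 cm
13–16 s: |Δx| = |-6 − -3| = 3 cm
16–19 s: |Δx| = |1 − -6| = 7 cm
Total path = 28 cm; average speed = 28/19 = 28/19 cm/s.

28/19 cm/s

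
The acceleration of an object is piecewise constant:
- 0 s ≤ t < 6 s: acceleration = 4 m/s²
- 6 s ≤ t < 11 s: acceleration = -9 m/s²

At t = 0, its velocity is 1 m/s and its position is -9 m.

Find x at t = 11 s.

81.5 m

On each constant-a segment, Δv = aΔt and Δx = v₀Δt + ½aΔt²; chain segment to segment.
0–6 s: v starts 1 m/s; Δx = 1·6 + ½·4·6² = 78 m; v ends 25 m/s.
6–11 s: v starts 25 m/s; Δx = 25·5 + ½·-9·5² = 12.5 m; v ends -20 m/s.
x(11) = -9 + Σ Δx = 81.5 m.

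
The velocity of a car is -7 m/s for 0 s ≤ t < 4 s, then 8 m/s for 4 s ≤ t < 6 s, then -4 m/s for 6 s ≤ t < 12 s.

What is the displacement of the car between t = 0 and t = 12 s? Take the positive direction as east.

Displacement is the signed area under the v-t curve.
0–4 s: -7 × 4 = -28 m
4–6 s: 8 × 2 = 16 m
6–12 s: -4 × 6 = -24 m
Net displacement = -36 m

-36 m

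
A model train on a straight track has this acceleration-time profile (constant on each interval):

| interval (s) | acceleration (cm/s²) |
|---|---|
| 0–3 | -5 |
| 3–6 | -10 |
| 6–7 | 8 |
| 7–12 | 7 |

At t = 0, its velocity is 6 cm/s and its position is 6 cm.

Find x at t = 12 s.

On each constant-a segment, Δv = aΔt and Δx = v₀Δt + ½aΔt²; chain segment to segment.
0–3 s: v starts 6 cm/s; Δx = 6·3 + ½·-5·3² = -4.5 cm; v ends -9 cm/s.
3–6 s: v starts -9 cm/s; Δx = -9·3 + ½·-10·3² = -72 cm; v ends -39 cm/s.
6–7 s: v starts -39 cm/s; Δx = -39·1 + ½·8·1² = -35 cm; v ends -31 cm/s.
7–12 s: v starts -31 cm/s; Δx = -31·5 + ½·7·5² = -67.5 cm; v ends 4 cm/s.
x(12) = 6 + Σ Δx = -173 cm.

-173 cm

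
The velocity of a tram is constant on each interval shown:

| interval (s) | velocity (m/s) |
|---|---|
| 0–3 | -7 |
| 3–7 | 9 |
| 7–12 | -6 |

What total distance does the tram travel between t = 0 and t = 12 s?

Distance (not displacement) is the total path length: add the absolute areas under v-t.
0–3 s: |-7| × 3 = 21 m
3–7 s: |9| × 4 = 36 m
7–12 s: |-6| × 5 = 30 m
Total distance = 87 m

87 m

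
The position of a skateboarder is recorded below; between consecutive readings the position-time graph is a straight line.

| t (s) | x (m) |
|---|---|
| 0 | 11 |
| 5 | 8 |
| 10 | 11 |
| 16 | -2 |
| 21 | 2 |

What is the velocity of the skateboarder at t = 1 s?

Velocity is the slope of the x-t graph on 0–5 s: (8 − 11)/(5 − 0) = -0.6 m/s.

-0.6 m/s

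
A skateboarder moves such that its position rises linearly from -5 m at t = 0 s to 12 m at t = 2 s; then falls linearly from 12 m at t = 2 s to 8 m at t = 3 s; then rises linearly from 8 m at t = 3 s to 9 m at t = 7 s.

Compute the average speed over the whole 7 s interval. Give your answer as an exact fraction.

Average speed = (total path length)/(elapsed time); on a piecewise-linear x-t graph the path length is Σ|Δx|.
0–2 s: |Δx| = |12 − -5| = 17 m
2–3 s: |Δx| = |8 − 12| = 4 m
3–7 s: |Δx| = |9 − 8| = 1 m
Total path = 22 m; average speed = 22/7 = 22/7 m/s.

22/7 m/s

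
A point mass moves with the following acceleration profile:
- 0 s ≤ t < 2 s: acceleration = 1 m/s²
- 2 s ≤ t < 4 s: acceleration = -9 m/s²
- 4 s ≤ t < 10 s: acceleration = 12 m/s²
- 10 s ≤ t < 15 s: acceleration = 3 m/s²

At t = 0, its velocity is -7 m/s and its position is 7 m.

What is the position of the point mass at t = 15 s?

327.5 m

On each constant-a segment, Δv = aΔt and Δx = v₀Δt + ½aΔt²; chain segment to segment.
0–2 s: v starts -7 m/s; Δx = -7·2 + ½·1·2² = -12 m; v ends -5 m/s.
2–4 s: v starts -5 m/s; Δx = -5·2 + ½·-9·2² = -28 m; v ends -23 m/s.
4–10 s: v starts -23 m/s; Δx = -23·6 + ½·12·6² = 78 m; v ends 49 m/s.
10–15 s: v starts 49 m/s; Δx = 49·5 + ½·3·5² = 282.5 m; v ends 64 m/s.
x(15) = 7 + Σ Δx = 327.5 m.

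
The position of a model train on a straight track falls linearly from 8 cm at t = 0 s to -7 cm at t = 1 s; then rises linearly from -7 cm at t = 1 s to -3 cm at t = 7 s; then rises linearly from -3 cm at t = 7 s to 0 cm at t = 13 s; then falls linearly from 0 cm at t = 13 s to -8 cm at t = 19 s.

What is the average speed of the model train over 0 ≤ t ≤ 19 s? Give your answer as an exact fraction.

30/19 cm/s

Average speed = (total path length)/(elapsed time); on a piecewise-linear x-t graph the path length is Σ|Δx|.
0–1 s: |Δx| = |-7 − 8| = 15 cm
1–7 s: |Δx| = |-3 − -7| = 4 cm
7–13 s: |Δx| = |0 − -3| = 3 cm
13–19 s: |Δx| = |-8 − 0| = 8 cm
Total path = 30 cm; average speed = 30/19 = 30/19 cm/s.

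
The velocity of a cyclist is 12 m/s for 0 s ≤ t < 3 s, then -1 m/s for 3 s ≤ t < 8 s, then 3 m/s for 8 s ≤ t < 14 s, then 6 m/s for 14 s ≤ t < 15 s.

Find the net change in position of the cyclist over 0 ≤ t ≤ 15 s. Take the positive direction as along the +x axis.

Net displacement equals the area under the velocity-time graph (areas below the axis count negative).
0–3 s: 12 × 3 = 36 m
3–8 s: -1 × 5 = -5 m
8–14 s: 3 × 6 = 18 m
14–15 s: 6 × 1 = 6 m
Net displacement = 55 m

55 m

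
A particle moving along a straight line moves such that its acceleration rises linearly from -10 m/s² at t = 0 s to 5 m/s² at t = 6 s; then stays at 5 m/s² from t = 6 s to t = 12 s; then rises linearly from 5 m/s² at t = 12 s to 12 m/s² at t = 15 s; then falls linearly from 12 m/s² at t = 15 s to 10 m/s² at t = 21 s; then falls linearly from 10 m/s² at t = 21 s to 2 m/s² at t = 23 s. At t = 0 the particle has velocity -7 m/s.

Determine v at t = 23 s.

111.5 m/s

Δv equals the area under the a-t graph; then v = v₀ + Δv.
0–6 s: ½(-10 + 5)(6) = -15 m/s
6–12 s: 5 × 6 = 30 m/s
12–15 s: ½(5 + 12)(3) = 25.5 m/s
15–21 s: ½(12 + 10)(6) = 66 m/s
21–23 s: ½(10 + 2)(2) = 12 m/s
Δv = 118.5 m/s, so v(23) = -7 + (118.5) = 111.5 m/s.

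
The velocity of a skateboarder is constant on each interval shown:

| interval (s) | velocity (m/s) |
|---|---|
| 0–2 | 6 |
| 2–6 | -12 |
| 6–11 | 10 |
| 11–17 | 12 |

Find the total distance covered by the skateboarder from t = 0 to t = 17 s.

Distance (not displacement) is the total path length: add the absolute areas under v-t.
0–2 s: |6| × 2 = 12 m
2–6 s: |-12| × 4 = 48 m
6–11 s: |10| × 5 = 50 m
11–17 s: |12| × 6 = 72 m
Total distance = 182 m

182 m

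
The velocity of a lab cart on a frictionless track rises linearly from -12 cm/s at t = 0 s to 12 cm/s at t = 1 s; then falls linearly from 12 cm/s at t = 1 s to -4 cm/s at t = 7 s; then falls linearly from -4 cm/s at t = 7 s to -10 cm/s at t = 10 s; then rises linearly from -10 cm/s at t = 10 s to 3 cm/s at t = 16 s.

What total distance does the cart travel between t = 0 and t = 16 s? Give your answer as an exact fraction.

Total distance travelled is ∫|v| dt — sum the magnitudes of each area piece.
0–1 s: v = 0 at t = 0.5 s; triangle areas 3 + 3 = 6 cm
1–7 s: v = 0 at t = 5.5 s; triangle areas 27 + 3 = 30 cm
7–10 s: |½(-4 + -10)(3)| = 21 cm
10–16 s: v = 0 at t = 190/13 s; triangle areas 300/13 + 27/13 = 327/13 cm
Total distance = 1068/13 cm

1068/13 cm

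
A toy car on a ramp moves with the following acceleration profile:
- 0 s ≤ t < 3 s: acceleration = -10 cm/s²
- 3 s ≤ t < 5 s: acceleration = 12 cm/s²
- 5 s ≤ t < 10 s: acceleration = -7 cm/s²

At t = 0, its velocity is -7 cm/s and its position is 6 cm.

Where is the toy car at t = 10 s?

On each constant-a segment, Δv = aΔt and Δx = v₀Δt + ½aΔt²; chain segment to segment.
0–3 s: v starts -7 cm/s; Δx = -7·3 + ½·-10·3² = -66 cm; v ends -37 cm/s.
3–5 s: v starts -37 cm/s; Δx = -37·2 + ½·12·2² = -50 cm; v ends -13 cm/s.
5–10 s: v starts -13 cm/s; Δx = -13·5 + ½·-7·5² = -152.5 cm; v ends -48 cm/s.
x(10) = 6 + Σ Δx = -262.5 cm.

-262.5 cm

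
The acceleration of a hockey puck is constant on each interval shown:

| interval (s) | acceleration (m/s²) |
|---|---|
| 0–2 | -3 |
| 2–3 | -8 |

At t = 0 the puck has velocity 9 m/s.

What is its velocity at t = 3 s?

-5 m/s

Δv equals the area under the a-t graph; then v = v₀ + Δv.
0–2 s: -3 × 2 = -6 m/s
2–3 s: -8 × 1 = -8 m/s
Δv = -14 m/s, so v(3) = 9 + (-14) = -5 m/s.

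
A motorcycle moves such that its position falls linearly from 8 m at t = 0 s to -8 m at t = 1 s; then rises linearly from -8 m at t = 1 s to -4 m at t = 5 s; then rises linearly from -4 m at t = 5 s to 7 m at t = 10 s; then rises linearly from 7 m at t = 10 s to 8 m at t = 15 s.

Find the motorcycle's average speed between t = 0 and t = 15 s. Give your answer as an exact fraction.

32/15 m/s

Average speed = (total path length)/(elapsed time); on a piecewise-linear x-t graph the path length is Σ|Δx|.
0–1 s: |Δx| = |-8 − 8| = 16 m
1–5 s: |Δx| = |-4 − -8| = 4 m
5–10 s: |Δx| = |7 − -4| = 11 m
10–15 s: |Δx| = |8 − 7| = 1 m
Total path = 32 m; average speed = 32/15 = 32/15 m/s.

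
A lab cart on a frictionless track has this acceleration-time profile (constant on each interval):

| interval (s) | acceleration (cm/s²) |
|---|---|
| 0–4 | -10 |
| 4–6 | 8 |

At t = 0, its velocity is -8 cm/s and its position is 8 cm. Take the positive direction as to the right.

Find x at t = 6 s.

On each constant-a segment, Δv = aΔt and Δx = v₀Δt + ½aΔt²; chain segment to segment.
0–4 s: v starts -8 cm/s; Δx = -8·4 + ½·-10·4² = -112 cm; v ends -48 cm/s.
4–6 s: v starts -48 cm/s; Δx = -48·2 + ½·8·2² = -80 cm; v ends -32 cm/s.
x(6) = 8 + Σ Δx = -184 cm.

-184 cm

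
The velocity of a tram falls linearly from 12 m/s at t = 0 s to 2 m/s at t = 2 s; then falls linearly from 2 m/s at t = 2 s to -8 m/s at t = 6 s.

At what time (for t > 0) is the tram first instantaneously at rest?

v changes sign on 2–6 s (from 2 to -8); the graph is linear there, so v = 0 at t = 2 + (-2)·(6 − 2)/(-8 − 2) = 2.8 s.

t = 2.8 s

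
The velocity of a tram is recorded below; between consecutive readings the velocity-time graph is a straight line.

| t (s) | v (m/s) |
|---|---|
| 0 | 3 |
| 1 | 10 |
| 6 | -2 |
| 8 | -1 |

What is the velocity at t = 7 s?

On 6–8 s the graph is linear from -2 to -1 m/s: v(7) = -2 + (-1 − -2)·(7 − 6)/(8 − 6) = -1.5 m/s.

-1.5 m/s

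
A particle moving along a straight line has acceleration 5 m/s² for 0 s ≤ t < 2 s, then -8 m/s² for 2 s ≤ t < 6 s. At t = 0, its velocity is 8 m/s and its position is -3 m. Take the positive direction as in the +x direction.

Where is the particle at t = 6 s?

31 m

On each constant-a segment, Δv = aΔt and Δx = v₀Δt + ½aΔt²; chain segment to segment.
0–2 s: v starts 8 m/s; Δx = 8·2 + ½·5·2² = 26 m; v ends 18 m/s.
2–6 s: v starts 18 m/s; Δx = 18·4 + ½·-8·4² = 8 m; v ends -14 m/s.
x(6) = -3 + Σ Δx = 31 m.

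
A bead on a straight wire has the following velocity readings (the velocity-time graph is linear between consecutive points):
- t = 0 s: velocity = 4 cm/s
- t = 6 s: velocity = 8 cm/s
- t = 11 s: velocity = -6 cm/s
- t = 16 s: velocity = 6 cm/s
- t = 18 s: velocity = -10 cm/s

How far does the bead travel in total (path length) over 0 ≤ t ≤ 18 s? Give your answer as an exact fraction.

Total distance travelled is ∫|v| dt — sum the magnitudes of each area piece.
0–6 s: |½(4 + 8)(6)| = 36 cm
6–11 s: v = 0 at t = 62/7 s; triangle areas 80/7 + 45/7 = 125/7 cm
11–16 s: v = 0 at t = 13.5 s; triangle areas 7.5 + 7.5 = 15 cm
16–18 s: v = 0 at t = 16.75 s; triangle areas 2.25 + 6.25 = 8.5 cm
Total distance = 1083/14 cm

1083/14 cm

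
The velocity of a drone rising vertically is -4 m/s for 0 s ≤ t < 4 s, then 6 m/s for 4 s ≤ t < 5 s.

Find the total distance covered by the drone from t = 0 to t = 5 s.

Distance (not displacement) is the total path length: add the absolute areas under v-t.
0–4 s: |-4| × 4 = 16 m
4–5 s: |6| × 1 = 6 m
Total distance = 22 m

22 m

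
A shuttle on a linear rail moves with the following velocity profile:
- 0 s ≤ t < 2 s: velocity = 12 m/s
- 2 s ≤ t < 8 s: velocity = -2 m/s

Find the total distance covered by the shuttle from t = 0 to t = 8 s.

Distance (not displacement) is the total path length: add the absolute areas under v-t.
0–2 s: |12| × 2 = 24 m
2–8 s: |-2| × 6 = 12 m
Total distance = 36 m

36 m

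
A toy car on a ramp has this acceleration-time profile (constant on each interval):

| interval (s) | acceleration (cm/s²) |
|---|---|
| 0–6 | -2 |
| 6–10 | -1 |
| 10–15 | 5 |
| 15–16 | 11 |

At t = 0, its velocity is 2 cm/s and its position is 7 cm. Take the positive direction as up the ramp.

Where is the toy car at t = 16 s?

-56 cm

On each constant-a segment, Δv = aΔt and Δx = v₀Δt + ½aΔt²; chain segment to segment.
0–6 s: v starts 2 cm/s; Δx = 2·6 + ½·-2·6² = -24 cm; v ends -10 cm/s.
6–10 s: v starts -10 cm/s; Δx = -10·4 + ½·-1·4² = -48 cm; v ends -14 cm/s.
10–15 s: v starts -14 cm/s; Δx = -14·5 + ½·5·5² = -7.5 cm; v ends 11 cm/s.
15–16 s: v starts 11 cm/s; Δx = 11·1 + ½·11·1² = 16.5 cm; v ends 22 cm/s.
x(16) = 7 + Σ Δx = -56 cm.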